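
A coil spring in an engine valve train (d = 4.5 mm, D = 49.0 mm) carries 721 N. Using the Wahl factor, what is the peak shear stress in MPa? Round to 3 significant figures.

Spring index C = D/d = 49.0/4.5 = 10.8889
K_W = (4C−1)/(4C−4) + 0.615/C = 42.556/39.556 + 0.0565 = 1.1323
τ₀ = 8FD/(πd³) = 8·721·49.0/(π·4.5³) = 282632/286.28 = 987.27 MPa
τ_max = K·τ₀ = 1.1323 × 987.27 = 1117.9 MPa

1120 MPa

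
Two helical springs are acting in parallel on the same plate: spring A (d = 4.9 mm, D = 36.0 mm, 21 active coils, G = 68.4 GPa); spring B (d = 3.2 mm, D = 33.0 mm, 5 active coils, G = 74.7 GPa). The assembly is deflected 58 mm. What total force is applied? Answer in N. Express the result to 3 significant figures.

608 N

k_A = Gd⁴/(8D³N_a) = (68.4×10³)(4.9⁴)/(8·36.0³·21) = 5.0306 N/mm
k_B = Gd⁴/(8D³N_a) = (74.7×10³)(3.2⁴)/(8·33.0³·5) = 5.449 N/mm
Parallel: k_eq = 5.0306 + 5.449 = 10.48 N/mm
F = k_eq·δ = 10.48·58 = 607.82 N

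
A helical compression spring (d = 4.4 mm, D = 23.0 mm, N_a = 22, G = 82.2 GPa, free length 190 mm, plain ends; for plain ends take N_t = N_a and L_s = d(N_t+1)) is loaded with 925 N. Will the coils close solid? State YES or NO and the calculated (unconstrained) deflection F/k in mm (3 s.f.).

k = Gd⁴/(8D³N_a) = (82.2×10³)(4.4⁴)/(8·23.0³·22) = 14.388 N/mm
N_t = 22; L_s = 4.4·23 = 101.2 mm; δ_solid = L₀ − L_s = 190 − 101.2 = 88.8 mm
δ = F/k = 925/14.388 = 64.292 mm
δ < δ_solid → spring does not go solid

NO, δ = 64.3 mm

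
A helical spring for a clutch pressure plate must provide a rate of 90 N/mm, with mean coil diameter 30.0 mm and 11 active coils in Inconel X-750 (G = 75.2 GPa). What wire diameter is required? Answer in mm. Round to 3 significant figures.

7.30 mm

d = (8D³N_a·k / G)^(1/4) = (8·30.0³·11·90 / (75.2×10³))^0.25
  = (2843.6)^0.25 = 7.3024 mm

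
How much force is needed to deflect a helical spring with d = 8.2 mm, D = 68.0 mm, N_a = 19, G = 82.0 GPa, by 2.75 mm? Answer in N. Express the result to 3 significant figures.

21.3 N

k = Gd⁴/(8D³N_a) = (82.0×10³)(8.2⁴)/(8·68.0³·19) = 7.7571 N/mm
F = k·δ = 7.7571 × 2.75 = 21.332 N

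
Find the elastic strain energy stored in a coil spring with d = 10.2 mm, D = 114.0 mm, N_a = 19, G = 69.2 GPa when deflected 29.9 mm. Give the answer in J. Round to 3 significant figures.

1.49 J

k = Gd⁴/(8D³N_a) = (69.2×10³)(10.2⁴)/(8·114.0³·19) = 3.3262 N/mm
U = ½kδ² = 0.5 × 3.3262 × 29.9² = 1486.8 N·mm = 1.4868 J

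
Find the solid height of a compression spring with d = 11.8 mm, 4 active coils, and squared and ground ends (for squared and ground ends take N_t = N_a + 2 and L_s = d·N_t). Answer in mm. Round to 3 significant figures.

squared and ground ends: N_t = N_a + 2 = 4 + 2 = 6
L_s = d·N_t = 11.8 × 6 = 70.8 mm

70.8 mm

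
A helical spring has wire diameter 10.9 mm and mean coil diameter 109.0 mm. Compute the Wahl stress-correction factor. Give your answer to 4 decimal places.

1.1448

C = D/d = 109.0/10.9 = 10.0000
K_W = (4C−1)/(4C−4) + 0.615/C = 39.000/36.000 + 0.0615 = 1.1448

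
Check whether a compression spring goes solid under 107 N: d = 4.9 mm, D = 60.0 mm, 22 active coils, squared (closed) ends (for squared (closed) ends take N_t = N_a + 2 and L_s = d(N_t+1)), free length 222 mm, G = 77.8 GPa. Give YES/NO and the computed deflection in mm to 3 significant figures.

NO, δ = 90.7 mm

k = Gd⁴/(8D³N_a) = (77.8×10³)(4.9⁴)/(8·60.0³·22) = 1.1798 N/mm
N_t = 24; L_s = 4.9·25 = 122.5 mm; δ_solid = L₀ − L_s = 222 − 122.5 = 99.5 mm
δ = F/k = 107/1.1798 = 90.696 mm
δ < δ_solid → spring does not go solid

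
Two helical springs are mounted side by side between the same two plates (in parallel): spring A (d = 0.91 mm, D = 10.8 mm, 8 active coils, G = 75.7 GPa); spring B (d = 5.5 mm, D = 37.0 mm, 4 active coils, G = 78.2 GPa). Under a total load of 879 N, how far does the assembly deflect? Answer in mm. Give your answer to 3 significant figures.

k_A = Gd⁴/(8D³N_a) = (75.7×10³)(0.91⁴)/(8·10.8³·8) = 0.64389 N/mm
k_B = Gd⁴/(8D³N_a) = (78.2×10³)(5.5⁴)/(8·37.0³·4) = 44.147 N/mm
Parallel: k_eq = 0.64389 + 44.147 = 44.791 N/mm
δ = F/k_eq = 879/44.791 = 19.624 mm

19.6 mm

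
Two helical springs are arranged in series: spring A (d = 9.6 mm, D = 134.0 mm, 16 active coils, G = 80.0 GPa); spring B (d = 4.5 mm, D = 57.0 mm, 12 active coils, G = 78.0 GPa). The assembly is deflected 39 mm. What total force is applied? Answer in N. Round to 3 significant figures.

k_A = Gd⁴/(8D³N_a) = (80.0×10³)(9.6⁴)/(8·134.0³·16) = 2.2062 N/mm
k_B = Gd⁴/(8D³N_a) = (78.0×10³)(4.5⁴)/(8·57.0³·12) = 1.7991 N/mm
Series: 1/k_eq = 1/2.2062 + 1/1.7991 = 1.0091; k_eq = 0.99098 N/mm
F = k_eq·δ = 0.99098·39 = 38.648 N

38.6 N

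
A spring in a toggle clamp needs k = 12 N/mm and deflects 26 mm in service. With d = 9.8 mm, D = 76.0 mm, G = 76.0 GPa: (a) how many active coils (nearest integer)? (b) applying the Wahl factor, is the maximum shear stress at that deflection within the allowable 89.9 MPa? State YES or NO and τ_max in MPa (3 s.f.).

(a) 17 coils; (b) YES, τ_max = 74.7 MPa

N_a = Gd⁴/(8D³k) = (76.0×10³)(9.8⁴)/(8·76.0³·12) = 16.63 → N_a = 17
Actual rate k = Gd⁴/(8D³·17) = 11.742 N/mm
Working load F = kδ = 11.742·26 = 305.29 N
C = 76.0/9.8 = 7.7551; K_W = (4C−1)/(4C−4)+0.615/C = 1.1903
τ_max = K_W·8FD/(πd³) = 1.1903·62.775 = 74.723 MPa
τ_max ≤ 89.9 MPa → acceptable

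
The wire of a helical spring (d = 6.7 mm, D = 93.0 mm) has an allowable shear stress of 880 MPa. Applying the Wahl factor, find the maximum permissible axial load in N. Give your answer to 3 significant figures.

1010 N

C = D/d = 93.0/6.7 = 13.8806
K_W = (4C−1)/(4C−4) + 0.615/C = 54.522/51.522 + 0.0443 = 1.1025
τ_max = K·8FD/(πd³) → F_max = τ_allow·πd³/(8DK)
F_max = 880·π·6.7³/(8·93.0·1.1025) = 8.3149e+05/820.28 = 1013.7 N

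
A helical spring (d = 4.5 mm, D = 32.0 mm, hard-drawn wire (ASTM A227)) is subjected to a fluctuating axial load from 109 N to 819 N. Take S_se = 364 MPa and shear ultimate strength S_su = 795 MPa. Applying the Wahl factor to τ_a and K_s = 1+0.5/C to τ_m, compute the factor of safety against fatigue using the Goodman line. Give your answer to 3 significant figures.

0.620

C = D/d = 32.0/4.5 = 7.1111; K_W = (4C−1)/(4C−4)+0.615/C = 1.2092; K_s = 1+0.5/C = 1.0703
F_a = (F_max−F_min)/2 = 355 N; F_m = (F_max+F_min)/2 = 464 N
τ_a = K_W·8F_aD/(πd³) = 1.2092 × 317.45 = 383.87 MPa
τ_m = K_s·8F_mD/(πd³) = 1.0703 × 414.93 = 444.1 MPa
Goodman: 1/n_f = τ_a/S_se + τ_m/S_su = 383.87/364 + 444.1/795 = 1.05459 + 0.55862 = 1.6132
n_f = 1/1.6132 = 0.6199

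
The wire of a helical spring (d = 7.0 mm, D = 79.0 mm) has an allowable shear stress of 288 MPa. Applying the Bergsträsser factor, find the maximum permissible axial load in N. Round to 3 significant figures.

C = D/d = 79.0/7.0 = 11.2857
K_B = (4C+2)/(4C−3) = 47.143/42.143 = 1.1186
τ_max = K·8FD/(πd³) → F_max = τ_allow·πd³/(8DK)
F_max = 288·π·7.0³/(8·79.0·1.1186) = 3.1034e+05/706.98 = 438.96 N

439 N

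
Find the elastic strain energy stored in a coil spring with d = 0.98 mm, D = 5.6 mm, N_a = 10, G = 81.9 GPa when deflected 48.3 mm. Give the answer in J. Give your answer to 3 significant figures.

k = Gd⁴/(8D³N_a) = (81.9×10³)(0.98⁴)/(8·5.6³·10) = 5.3769 N/mm
U = ½kδ² = 0.5 × 5.3769 × 48.3² = 6271.9 N·mm = 6.2719 J

6.27 J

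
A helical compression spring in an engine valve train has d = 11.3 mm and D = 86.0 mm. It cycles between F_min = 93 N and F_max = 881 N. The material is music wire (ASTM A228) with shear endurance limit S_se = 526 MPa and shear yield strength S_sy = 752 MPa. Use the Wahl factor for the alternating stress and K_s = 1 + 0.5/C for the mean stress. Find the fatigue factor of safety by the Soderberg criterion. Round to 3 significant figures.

C = D/d = 86.0/11.3 = 7.6106; K_W = (4C−1)/(4C−4)+0.615/C = 1.1943; K_s = 1+0.5/C = 1.0657
F_a = (F_max−F_min)/2 = 394 N; F_m = (F_max+F_min)/2 = 487 N
τ_a = K_W·8F_aD/(πd³) = 1.1943 × 59.8 = 71.417 MPa
τ_m = K_s·8F_mD/(πd³) = 1.0657 × 73.915 = 78.771 MPa
Soderberg: 1/n_f = τ_a/S_se + τ_m/S_sy = 71.417/526 + 78.771/752 = 0.13577 + 0.10475 = 0.24052
n_f = 1/0.24052 = 4.158

4.16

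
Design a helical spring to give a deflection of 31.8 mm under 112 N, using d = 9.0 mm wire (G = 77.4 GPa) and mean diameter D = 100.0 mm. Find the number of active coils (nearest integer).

Required rate k = F/δ = 112/31.8 = 3.522 N/mm
N_a = Gd⁴/(8D³k) = (77.4×10³ × 9.0⁴)/(8 × 100.0³ × 3.522)
    = 5.07821e+08 / 2.81761e+07 = 18.02 → 18 coils

18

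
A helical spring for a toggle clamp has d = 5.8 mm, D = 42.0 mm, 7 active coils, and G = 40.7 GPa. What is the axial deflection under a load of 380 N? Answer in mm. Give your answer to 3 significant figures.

k = Gd⁴/(8D³N_a) = (40.7×10³)(5.8⁴)/(8·42.0³·7) = 11.101 N/mm
δ = F/k = 380 / 11.101 = 34.23 mm

34.2 mm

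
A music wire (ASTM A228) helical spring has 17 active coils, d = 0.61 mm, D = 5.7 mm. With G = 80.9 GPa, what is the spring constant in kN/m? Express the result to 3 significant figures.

0.445 kN/m

k = Gd⁴/(8D³N_a) = (80.9×10³ × 0.61⁴) / (8 × 5.7³ × 17)
  = 11201.3 / 25186.2 = 0.44474 N/mm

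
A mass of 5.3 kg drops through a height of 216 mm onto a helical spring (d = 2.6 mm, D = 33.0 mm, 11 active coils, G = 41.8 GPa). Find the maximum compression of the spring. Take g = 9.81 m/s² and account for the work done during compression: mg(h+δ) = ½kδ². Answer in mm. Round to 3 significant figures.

297 mm

k = Gd⁴/(8D³N_a) = (41.8×10³)(2.6⁴)/(8·33.0³·11) = 0.60401 N/mm
W = mg = 5.3 × 9.81 = 51.993 N
½kδ² − Wδ − Wh = 0 → δ = (W + √(W² + 2kWh))/k
δ = (51.993 + √(2703.3 + 13566.7))/0.60401 = (51.993 + 127.55)/0.60401 = 297.26 mm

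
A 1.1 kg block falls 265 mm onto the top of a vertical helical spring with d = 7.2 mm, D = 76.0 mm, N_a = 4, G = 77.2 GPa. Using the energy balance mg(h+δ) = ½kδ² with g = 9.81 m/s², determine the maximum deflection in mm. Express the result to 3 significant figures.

20.4 mm

k = Gd⁴/(8D³N_a) = (77.2×10³)(7.2⁴)/(8·76.0³·4) = 14.769 N/mm
W = mg = 1.1 × 9.81 = 10.791 N
½kδ² − Wδ − Wh = 0 → δ = (W + √(W² + 2kWh))/k
δ = (10.791 + √(116.45 + 84468.4))/14.769 = (10.791 + 290.83)/14.769 = 20.423 mm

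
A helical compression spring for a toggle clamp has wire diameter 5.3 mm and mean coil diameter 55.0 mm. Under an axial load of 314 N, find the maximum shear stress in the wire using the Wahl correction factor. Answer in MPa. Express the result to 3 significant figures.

Spring index C = D/d = 55.0/5.3 = 10.3774
K_W = (4C−1)/(4C−4) + 0.615/C = 40.509/37.509 + 0.0593 = 1.1392
τ₀ = 8FD/(πd³) = 8·314·55.0/(π·5.3³) = 138160/467.71 = 295.4 MPa
τ_max = K·τ₀ = 1.1392 × 295.4 = 336.53 MPa

337 MPa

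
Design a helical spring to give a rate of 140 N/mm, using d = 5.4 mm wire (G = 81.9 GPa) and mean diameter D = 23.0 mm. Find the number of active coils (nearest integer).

N_a = Gd⁴/(8D³k) = (81.9×10³ × 5.4⁴)/(8 × 23.0³ × 140)
    = 6.964e+07 / 1.3627e+07 = 5.11 → 5 coils

5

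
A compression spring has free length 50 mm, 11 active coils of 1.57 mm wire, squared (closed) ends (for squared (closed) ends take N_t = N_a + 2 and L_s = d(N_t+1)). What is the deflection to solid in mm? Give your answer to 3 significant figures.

28.0 mm

N_t = 13; L_s = 1.57·14 = 21.98 mm
δ_solid = L₀ − L_s = 50 − 21.98 = 28.02 mm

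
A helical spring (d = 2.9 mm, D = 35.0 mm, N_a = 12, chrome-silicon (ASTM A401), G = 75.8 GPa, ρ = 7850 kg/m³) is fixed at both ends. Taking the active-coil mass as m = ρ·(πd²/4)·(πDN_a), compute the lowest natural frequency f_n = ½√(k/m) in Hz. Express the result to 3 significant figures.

k = Gd⁴/(8D³N_a) = (75.8×10³)(2.9⁴)/(8·35.0³·12) = 1.3025 N/mm = 1302.5 N/m
Wire length L = πDN_a = π·35.0·12 = 1319.5 mm
m = ρ·(πd²/4)·L = 7850 × 6.6052×10⁻⁶ m² × 1.3195 m = 0.068416 kg
f_n = ½√(k/m) = 0.5·√(1302.5/0.068416) = 0.5·√(19038) = 68.99 Hz

69.0 Hz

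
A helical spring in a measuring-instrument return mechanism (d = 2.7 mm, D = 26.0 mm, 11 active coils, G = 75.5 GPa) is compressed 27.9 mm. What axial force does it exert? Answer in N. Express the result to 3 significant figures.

k = Gd⁴/(8D³N_a) = (75.5×10³)(2.7⁴)/(8·26.0³·11) = 2.5942 N/mm
F = k·δ = 2.5942 × 27.9 = 72.377 N

72.4 N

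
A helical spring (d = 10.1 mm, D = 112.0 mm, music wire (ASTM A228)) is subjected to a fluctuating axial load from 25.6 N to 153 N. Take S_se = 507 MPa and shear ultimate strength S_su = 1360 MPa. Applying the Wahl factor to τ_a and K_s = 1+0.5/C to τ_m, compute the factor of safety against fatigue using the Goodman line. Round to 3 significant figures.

C = D/d = 112.0/10.1 = 11.0891; K_W = (4C−1)/(4C−4)+0.615/C = 1.1298; K_s = 1+0.5/C = 1.0451
F_a = (F_max−F_min)/2 = 63.7 N; F_m = (F_max+F_min)/2 = 89.3 N
τ_a = K_W·8F_aD/(πd³) = 1.1298 × 17.633 = 19.922 MPa
τ_m = K_s·8F_mD/(πd³) = 1.0451 × 24.72 = 25.834 MPa
Goodman: 1/n_f = τ_a/S_se + τ_m/S_su = 19.922/507 + 25.834/1360 = 0.03929 + 0.01900 = 0.05829
n_f = 1/0.05829 = 17.16

17.2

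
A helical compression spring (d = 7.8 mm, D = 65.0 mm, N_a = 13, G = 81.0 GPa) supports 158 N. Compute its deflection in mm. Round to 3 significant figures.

k = Gd⁴/(8D³N_a) = (81.0×10³)(7.8⁴)/(8·65.0³·13) = 10.498 N/mm
δ = F/k = 158 / 10.498 = 15.051 mm

15.1 mm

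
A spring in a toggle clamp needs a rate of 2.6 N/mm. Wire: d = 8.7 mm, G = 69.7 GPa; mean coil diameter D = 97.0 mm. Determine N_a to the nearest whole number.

21

N_a = Gd⁴/(8D³k) = (69.7×10³ × 8.7⁴)/(8 × 97.0³ × 2.6)
    = 3.9931e+08 / 1.89836e+07 = 21.03 → 21 coils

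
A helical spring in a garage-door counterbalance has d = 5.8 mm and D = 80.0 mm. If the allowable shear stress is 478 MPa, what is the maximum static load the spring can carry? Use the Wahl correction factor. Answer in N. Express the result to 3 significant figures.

C = D/d = 80.0/5.8 = 13.7931
K_W = (4C−1)/(4C−4) + 0.615/C = 54.172/51.172 + 0.0446 = 1.1032
τ_max = K·8FD/(πd³) → F_max = τ_allow·πd³/(8DK)
F_max = 478·π·5.8³/(8·80.0·1.1032) = 2.93e+05/706.06 = 414.98 N

415 N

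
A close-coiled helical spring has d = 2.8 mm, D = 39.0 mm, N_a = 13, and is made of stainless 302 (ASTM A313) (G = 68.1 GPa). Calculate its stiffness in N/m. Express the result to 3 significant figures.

679 N/m

k = Gd⁴/(8D³N_a) = (68.1×10³ × 2.8⁴) / (8 × 39.0³ × 13)
  = 4.18581e+06 / 6.16918e+06 = 0.6785 N/mm = 678.5 N/m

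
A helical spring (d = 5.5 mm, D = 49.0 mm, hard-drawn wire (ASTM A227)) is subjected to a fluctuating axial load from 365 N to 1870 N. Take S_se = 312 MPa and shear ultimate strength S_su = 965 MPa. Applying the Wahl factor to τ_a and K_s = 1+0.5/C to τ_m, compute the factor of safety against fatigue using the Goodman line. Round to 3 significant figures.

C = D/d = 49.0/5.5 = 8.9091; K_W = (4C−1)/(4C−4)+0.615/C = 1.1639; K_s = 1+0.5/C = 1.0561
F_a = (F_max−F_min)/2 = 752.5 N; F_m = (F_max+F_min)/2 = 1117.5 N
τ_a = K_W·8F_aD/(πd³) = 1.1639 × 564.36 = 656.83 MPa
τ_m = K_s·8F_mD/(πd³) = 1.0561 × 838.1 = 885.14 MPa
Goodman: 1/n_f = τ_a/S_se + τ_m/S_su = 656.83/312 + 885.14/965 = 2.10523 + 0.91724 = 3.0225
n_f = 1/3.0225 = 0.3309

0.331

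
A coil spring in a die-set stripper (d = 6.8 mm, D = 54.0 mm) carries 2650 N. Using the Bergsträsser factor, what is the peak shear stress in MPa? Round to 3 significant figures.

1360 MPa

Spring index C = D/d = 54.0/6.8 = 7.9412
K_B = (4C+2)/(4C−3) = 33.765/28.765 = 1.1738
τ₀ = 8FD/(πd³) = 8·2650·54.0/(π·6.8³) = 1.1448e+06/987.82 = 1158.9 MPa
τ_max = K·τ₀ = 1.1738 × 1158.9 = 1360.4 MPa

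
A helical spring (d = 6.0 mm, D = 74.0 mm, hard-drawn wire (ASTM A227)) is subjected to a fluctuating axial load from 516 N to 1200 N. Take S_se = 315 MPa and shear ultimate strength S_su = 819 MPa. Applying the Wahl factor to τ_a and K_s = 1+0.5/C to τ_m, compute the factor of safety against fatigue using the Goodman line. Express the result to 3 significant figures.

C = D/d = 74.0/6.0 = 12.3333; K_W = (4C−1)/(4C−4)+0.615/C = 1.1160; K_s = 1+0.5/C = 1.0405
F_a = (F_max−F_min)/2 = 342 N; F_m = (F_max+F_min)/2 = 858 N
τ_a = K_W·8F_aD/(πd³) = 1.1160 × 298.36 = 332.98 MPa
τ_m = K_s·8F_mD/(πd³) = 1.0405 × 748.52 = 778.87 MPa
Goodman: 1/n_f = τ_a/S_se + τ_m/S_su = 332.98/315 + 778.87/819 = 1.05709 + 0.95100 = 2.0081
n_f = 1/2.0081 = 0.498

0.498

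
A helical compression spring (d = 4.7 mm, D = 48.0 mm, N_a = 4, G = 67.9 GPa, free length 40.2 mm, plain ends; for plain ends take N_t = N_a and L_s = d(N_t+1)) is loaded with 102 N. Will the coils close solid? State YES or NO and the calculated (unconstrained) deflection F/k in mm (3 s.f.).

k = Gd⁴/(8D³N_a) = (67.9×10³)(4.7⁴)/(8·48.0³·4) = 9.3624 N/mm
N_t = 4; L_s = 4.7·5 = 23.5 mm; δ_solid = L₀ − L_s = 40.2 − 23.5 = 16.7 mm
δ = F/k = 102/9.3624 = 10.895 mm
δ < δ_solid → spring does not go solid

NO, δ = 10.9 mm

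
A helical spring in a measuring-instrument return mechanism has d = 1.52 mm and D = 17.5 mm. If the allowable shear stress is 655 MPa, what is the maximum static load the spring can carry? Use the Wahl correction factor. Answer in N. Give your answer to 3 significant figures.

C = D/d = 17.5/1.52 = 11.5132
K_W = (4C−1)/(4C−4) + 0.615/C = 45.053/42.053 + 0.0534 = 1.1248
τ_max = K·8FD/(πd³) → F_max = τ_allow·πd³/(8DK)
F_max = 655·π·1.52³/(8·17.5·1.1248) = 7226.4/157.47 = 45.892 N

45.9 N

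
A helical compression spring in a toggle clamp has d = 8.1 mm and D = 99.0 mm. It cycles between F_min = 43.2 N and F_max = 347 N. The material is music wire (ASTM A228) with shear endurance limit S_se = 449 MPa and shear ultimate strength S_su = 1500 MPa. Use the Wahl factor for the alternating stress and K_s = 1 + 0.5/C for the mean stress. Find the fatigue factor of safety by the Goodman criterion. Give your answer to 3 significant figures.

C = D/d = 99.0/8.1 = 12.2222; K_W = (4C−1)/(4C−4)+0.615/C = 1.1171; K_s = 1+0.5/C = 1.0409
F_a = (F_max−F_min)/2 = 151.9 N; F_m = (F_max+F_min)/2 = 195.1 N
τ_a = K_W·8F_aD/(πd³) = 1.1171 × 72.057 = 80.499 MPa
τ_m = K_s·8F_mD/(πd³) = 1.0409 × 92.55 = 96.336 MPa
Goodman: 1/n_f = τ_a/S_se + τ_m/S_su = 80.499/449 + 96.336/1500 = 0.17928 + 0.06422 = 0.24351
n_f = 1/0.24351 = 4.107

4.11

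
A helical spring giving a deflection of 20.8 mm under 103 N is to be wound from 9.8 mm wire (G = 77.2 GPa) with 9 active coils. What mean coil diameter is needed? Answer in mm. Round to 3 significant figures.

126 mm

Required rate k = F/δ = 103/20.8 = 4.9519 N/mm
D = (Gd⁴/(8N_a·k))^(1/3) = (77.2×10³·9.8⁴/(8·9·4.9519))^(1/3)
  = (1.99717e+06)^(1/3) = 125.9327 mm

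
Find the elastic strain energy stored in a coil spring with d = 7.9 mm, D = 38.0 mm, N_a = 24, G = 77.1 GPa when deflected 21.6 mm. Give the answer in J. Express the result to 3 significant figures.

6.65 J

k = Gd⁴/(8D³N_a) = (77.1×10³)(7.9⁴)/(8·38.0³·24) = 28.504 N/mm
U = ½kδ² = 0.5 × 28.504 × 21.6² = 6649.5 N·mm = 6.6495 J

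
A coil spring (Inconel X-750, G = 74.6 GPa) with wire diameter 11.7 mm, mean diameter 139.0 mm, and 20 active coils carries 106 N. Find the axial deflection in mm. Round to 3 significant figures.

k = Gd⁴/(8D³N_a) = (74.6×10³)(11.7⁴)/(8·139.0³·20) = 3.2533 N/mm
δ = F/k = 106 / 3.2533 = 32.583 mm

32.6 mm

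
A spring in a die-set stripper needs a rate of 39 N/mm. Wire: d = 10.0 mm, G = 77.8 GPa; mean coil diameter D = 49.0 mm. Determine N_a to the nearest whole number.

N_a = Gd⁴/(8D³k) = (77.8×10³ × 10.0⁴)/(8 × 49.0³ × 39)
    = 7.78e+08 / 3.67065e+07 = 21.2 → 21 coils

21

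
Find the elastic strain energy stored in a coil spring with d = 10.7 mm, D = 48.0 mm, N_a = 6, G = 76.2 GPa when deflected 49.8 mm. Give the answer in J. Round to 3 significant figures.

233 J

k = Gd⁴/(8D³N_a) = (76.2×10³)(10.7⁴)/(8·48.0³·6) = 188.16 N/mm
U = ½kδ² = 0.5 × 188.16 × 49.8² = 2.3332e+05 N·mm = 233.32 J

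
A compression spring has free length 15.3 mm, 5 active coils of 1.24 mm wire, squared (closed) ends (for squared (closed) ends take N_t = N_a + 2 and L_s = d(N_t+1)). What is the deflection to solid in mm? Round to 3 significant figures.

N_t = 7; L_s = 1.24·8 = 9.92 mm
δ_solid = L₀ − L_s = 15.3 − 9.92 = 5.38 mm

5.38 mm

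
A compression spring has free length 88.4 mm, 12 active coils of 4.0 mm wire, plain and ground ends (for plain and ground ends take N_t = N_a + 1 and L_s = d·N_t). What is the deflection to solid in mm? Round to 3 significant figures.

N_t = 13; L_s = 4.0·13 = 52 mm
δ_solid = L₀ − L_s = 88.4 − 52 = 36.4 mm

36.4 mm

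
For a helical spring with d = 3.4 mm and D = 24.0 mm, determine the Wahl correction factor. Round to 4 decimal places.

1.2109

C = D/d = 24.0/3.4 = 7.0588
K_W = (4C−1)/(4C−4) + 0.615/C = 27.235/24.235 + 0.0871 = 1.2109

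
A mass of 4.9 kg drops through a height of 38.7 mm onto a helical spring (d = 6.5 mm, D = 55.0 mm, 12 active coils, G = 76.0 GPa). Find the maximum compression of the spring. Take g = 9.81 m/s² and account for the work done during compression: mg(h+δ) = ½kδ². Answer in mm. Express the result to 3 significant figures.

k = Gd⁴/(8D³N_a) = (76.0×10³)(6.5⁴)/(8·55.0³·12) = 8.4939 N/mm
W = mg = 4.9 × 9.81 = 48.069 N
½kδ² − Wδ − Wh = 0 → δ = (W + √(W² + 2kWh))/k
δ = (48.069 + √(2310.6 + 31601.9))/8.4939 = (48.069 + 184.15)/8.4939 = 27.34 mm

27.3 mm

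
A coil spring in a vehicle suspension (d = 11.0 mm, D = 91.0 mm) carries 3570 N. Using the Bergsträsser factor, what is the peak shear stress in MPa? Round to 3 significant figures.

725 MPa

Spring index C = D/d = 91.0/11.0 = 8.2727
K_B = (4C+2)/(4C−3) = 35.091/30.091 = 1.1662
τ₀ = 8FD/(πd³) = 8·3570·91.0/(π·11.0³) = 2.59896e+06/4181.5 = 621.54 MPa
τ_max = K·τ₀ = 1.1662 × 621.54 = 724.82 MPa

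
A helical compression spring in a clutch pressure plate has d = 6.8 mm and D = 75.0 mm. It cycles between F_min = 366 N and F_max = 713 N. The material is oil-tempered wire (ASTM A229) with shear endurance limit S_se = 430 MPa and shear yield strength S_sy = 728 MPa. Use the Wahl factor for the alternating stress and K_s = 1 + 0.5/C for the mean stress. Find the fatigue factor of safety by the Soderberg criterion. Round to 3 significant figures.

1.34

C = D/d = 75.0/6.8 = 11.0294; K_W = (4C−1)/(4C−4)+0.615/C = 1.1305; K_s = 1+0.5/C = 1.0453
F_a = (F_max−F_min)/2 = 173.5 N; F_m = (F_max+F_min)/2 = 539.5 N
τ_a = K_W·8F_aD/(πd³) = 1.1305 × 105.38 = 119.14 MPa
τ_m = K_s·8F_mD/(πd³) = 1.0453 × 327.69 = 342.55 MPa
Soderberg: 1/n_f = τ_a/S_se + τ_m/S_sy = 119.14/430 + 342.55/728 = 0.27707 + 0.47053 = 0.7476
n_f = 1/0.7476 = 1.338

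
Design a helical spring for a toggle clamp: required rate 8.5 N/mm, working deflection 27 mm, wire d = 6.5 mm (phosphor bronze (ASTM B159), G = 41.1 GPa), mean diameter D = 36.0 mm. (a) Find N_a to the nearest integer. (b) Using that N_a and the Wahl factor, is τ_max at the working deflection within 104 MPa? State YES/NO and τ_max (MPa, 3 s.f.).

N_a = Gd⁴/(8D³k) = (41.1×10³)(6.5⁴)/(8·36.0³·8.5) = 23.12 → N_a = 23
Actual rate k = Gd⁴/(8D³·23) = 8.5461 N/mm
Working load F = kδ = 8.5461·27 = 230.75 N
C = 36.0/6.5 = 5.5385; K_W = (4C−1)/(4C−4)+0.615/C = 1.2763
τ_max = K_W·8FD/(πd³) = 1.2763·77.026 = 98.308 MPa
τ_max ≤ 104 MPa → acceptable

(a) 23 coils; (b) YES, τ_max = 98.3 MPa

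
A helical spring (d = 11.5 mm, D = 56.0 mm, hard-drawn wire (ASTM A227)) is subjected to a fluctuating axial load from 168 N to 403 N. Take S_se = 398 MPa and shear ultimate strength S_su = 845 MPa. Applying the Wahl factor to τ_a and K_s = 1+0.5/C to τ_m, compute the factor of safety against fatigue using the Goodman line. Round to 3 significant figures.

C = D/d = 56.0/11.5 = 4.8696; K_W = (4C−1)/(4C−4)+0.615/C = 1.3201; K_s = 1+0.5/C = 1.1027
F_a = (F_max−F_min)/2 = 117.5 N; F_m = (F_max+F_min)/2 = 285.5 N
τ_a = K_W·8F_aD/(πd³) = 1.3201 × 11.017 = 14.544 MPa
τ_m = K_s·8F_mD/(πd³) = 1.1027 × 26.77 = 29.518 MPa
Goodman: 1/n_f = τ_a/S_se + τ_m/S_su = 14.544/398 + 29.518/845 = 0.03654 + 0.03493 = 0.071476
n_f = 1/0.071476 = 13.99

14.0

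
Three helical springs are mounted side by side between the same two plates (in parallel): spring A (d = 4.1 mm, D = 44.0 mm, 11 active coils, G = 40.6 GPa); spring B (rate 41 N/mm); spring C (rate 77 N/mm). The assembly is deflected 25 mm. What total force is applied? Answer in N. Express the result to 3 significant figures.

k_A = Gd⁴/(8D³N_a) = (40.6×10³)(4.1⁴)/(8·44.0³·11) = 1.5305 N/mm
Parallel: k_eq = 1.5305 + 41 + 77 = 119.53 N/mm
F = k_eq·δ = 119.53·25 = 2988.3 N

2990 N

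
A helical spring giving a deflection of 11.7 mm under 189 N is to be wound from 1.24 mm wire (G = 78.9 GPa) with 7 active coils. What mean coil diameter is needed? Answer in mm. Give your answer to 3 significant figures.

5.91 mm

Required rate k = F/δ = 189/11.7 = 16.154 N/mm
D = (Gd⁴/(8N_a·k))^(1/3) = (78.9×10³·1.24⁴/(8·7·16.154))^(1/3)
  = (206.205)^(1/3) = 5.9079 mm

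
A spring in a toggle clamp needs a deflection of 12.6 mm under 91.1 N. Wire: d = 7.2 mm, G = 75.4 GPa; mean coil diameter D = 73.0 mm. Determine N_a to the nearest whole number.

Required rate k = F/δ = 91.1/12.6 = 7.2302 N/mm
N_a = Gd⁴/(8D³k) = (75.4×10³ × 7.2⁴)/(8 × 73.0³ × 7.2302)
    = 2.02629e+08 / 2.25012e+07 = 9.005 → 9 coils

9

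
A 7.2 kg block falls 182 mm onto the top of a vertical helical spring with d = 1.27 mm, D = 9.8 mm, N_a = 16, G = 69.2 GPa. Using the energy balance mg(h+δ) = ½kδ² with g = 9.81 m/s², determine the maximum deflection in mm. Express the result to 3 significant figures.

k = Gd⁴/(8D³N_a) = (69.2×10³)(1.27⁴)/(8·9.8³·16) = 1.4943 N/mm
W = mg = 7.2 × 9.81 = 70.632 N
½kδ² − Wδ − Wh = 0 → δ = (W + √(W² + 2kWh))/k
δ = (70.632 + √(4988.9 + 38418.1))/1.4943 = (70.632 + 208.34)/1.4943 = 186.7 mm

187 mm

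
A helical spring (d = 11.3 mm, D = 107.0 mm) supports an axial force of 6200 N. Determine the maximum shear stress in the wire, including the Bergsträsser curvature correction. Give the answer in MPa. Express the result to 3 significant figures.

1340 MPa

Spring index C = D/d = 107.0/11.3 = 9.4690
K_B = (4C+2)/(4C−3) = 39.876/34.876 = 1.1434
τ₀ = 8FD/(πd³) = 8·6200·107.0/(π·11.3³) = 5.3072e+06/4533 = 1170.8 MPa
τ_max = K·τ₀ = 1.1434 × 1170.8 = 1338.6 MPa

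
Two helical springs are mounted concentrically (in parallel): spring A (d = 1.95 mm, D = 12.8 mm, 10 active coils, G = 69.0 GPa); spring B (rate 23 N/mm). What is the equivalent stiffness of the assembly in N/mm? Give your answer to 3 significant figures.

k_A = Gd⁴/(8D³N_a) = (69.0×10³)(1.95⁴)/(8·12.8³·10) = 5.9466 N/mm
Parallel: k_eq = 5.9466 + 23 = 28.947 N/mm

28.9 N/mm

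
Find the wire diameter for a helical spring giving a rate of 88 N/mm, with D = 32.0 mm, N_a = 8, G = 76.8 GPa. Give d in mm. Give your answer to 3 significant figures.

7.00 mm

d = (8D³N_a·k / G)^(1/4) = (8·32.0³·8·88 / (76.8×10³))^0.25
  = (2403)^0.25 = 7.0014 mm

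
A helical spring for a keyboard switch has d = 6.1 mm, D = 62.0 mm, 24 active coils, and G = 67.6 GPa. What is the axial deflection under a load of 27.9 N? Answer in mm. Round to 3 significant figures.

13.6 mm

k = Gd⁴/(8D³N_a) = (67.6×10³)(6.1⁴)/(8·62.0³·24) = 2.0455 N/mm
δ = F/k = 27.9 / 2.0455 = 13.64 mm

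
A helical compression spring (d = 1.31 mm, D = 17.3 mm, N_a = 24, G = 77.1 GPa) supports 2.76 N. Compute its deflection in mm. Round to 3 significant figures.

12.1 mm

k = Gd⁴/(8D³N_a) = (77.1×10³)(1.31⁴)/(8·17.3³·24) = 0.2284 N/mm
δ = F/k = 2.76 / 0.2284 = 12.084 mm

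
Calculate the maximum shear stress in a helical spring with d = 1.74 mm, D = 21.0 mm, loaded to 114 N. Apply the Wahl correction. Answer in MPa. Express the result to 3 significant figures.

Spring index C = D/d = 21.0/1.74 = 12.0690
K_W = (4C−1)/(4C−4) + 0.615/C = 47.276/44.276 + 0.0510 = 1.1187
τ₀ = 8FD/(πd³) = 8·114·21.0/(π·1.74³) = 19152/16.55 = 1157.2 MPa
τ_max = K·τ₀ = 1.1187 × 1157.2 = 1294.6 MPa

1290 MPa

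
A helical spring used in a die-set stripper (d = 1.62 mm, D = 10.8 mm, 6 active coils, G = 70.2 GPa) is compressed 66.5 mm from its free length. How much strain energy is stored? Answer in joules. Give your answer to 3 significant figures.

17.7 J

k = Gd⁴/(8D³N_a) = (70.2×10³)(1.62⁴)/(8·10.8³·6) = 7.9962 N/mm
U = ½kδ² = 0.5 × 7.9962 × 66.5² = 17681 N·mm = 17.681 J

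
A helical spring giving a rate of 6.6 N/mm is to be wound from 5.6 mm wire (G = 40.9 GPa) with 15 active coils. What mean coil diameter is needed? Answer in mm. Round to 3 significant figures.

37.0 mm

D = (Gd⁴/(8N_a·k))^(1/3) = (40.9×10³·5.6⁴/(8·15·6.6))^(1/3)
  = (50786.7)^(1/3) = 37.0325 mm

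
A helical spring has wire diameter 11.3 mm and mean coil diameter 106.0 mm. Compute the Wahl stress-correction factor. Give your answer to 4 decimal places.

1.1551

C = D/d = 106.0/11.3 = 9.3805
K_W = (4C−1)/(4C−4) + 0.615/C = 36.522/33.522 + 0.0656 = 1.1551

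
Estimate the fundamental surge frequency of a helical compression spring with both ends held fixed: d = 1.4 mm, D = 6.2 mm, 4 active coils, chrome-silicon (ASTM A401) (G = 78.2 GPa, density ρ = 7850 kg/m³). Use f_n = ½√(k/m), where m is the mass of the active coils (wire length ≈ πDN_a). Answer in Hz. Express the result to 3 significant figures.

3230 Hz

k = Gd⁴/(8D³N_a) = (78.2×10³)(1.4⁴)/(8·6.2³·4) = 39.391 N/mm = 39391 N/m
Wire length L = πDN_a = π·6.2·4 = 77.911 mm
m = ρ·(πd²/4)·L = 7850 × 1.5394×10⁻⁶ m² × 0.077911 m = 0.00094149 kg
f_n = ½√(k/m) = 0.5·√(39391/0.00094149) = 0.5·√(4.1839e+07) = 3234.1 Hz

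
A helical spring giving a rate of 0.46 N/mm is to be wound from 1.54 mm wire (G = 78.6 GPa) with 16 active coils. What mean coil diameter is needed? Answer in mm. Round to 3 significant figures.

D = (Gd⁴/(8N_a·k))^(1/3) = (78.6×10³·1.54⁴/(8·16·0.46))^(1/3)
  = (7508.23)^(1/3) = 19.5815 mm

19.6 mm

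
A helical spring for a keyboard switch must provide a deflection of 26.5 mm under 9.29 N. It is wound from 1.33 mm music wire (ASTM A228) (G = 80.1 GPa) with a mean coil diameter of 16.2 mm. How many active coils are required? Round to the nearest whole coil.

21

Required rate k = F/δ = 9.29/26.5 = 0.35057 N/mm
N_a = Gd⁴/(8D³k) = (80.1×10³ × 1.33⁴)/(8 × 16.2³ × 0.35057)
    = 250633 / 11923.5 = 21.02 → 21 coils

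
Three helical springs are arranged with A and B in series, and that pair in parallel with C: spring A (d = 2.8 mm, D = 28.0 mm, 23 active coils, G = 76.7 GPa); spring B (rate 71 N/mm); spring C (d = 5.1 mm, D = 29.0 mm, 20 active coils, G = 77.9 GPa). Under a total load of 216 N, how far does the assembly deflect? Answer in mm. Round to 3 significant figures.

k_A = Gd⁴/(8D³N_a) = (76.7×10³)(2.8⁴)/(8·28.0³·23) = 1.1672 N/mm
k_C = Gd⁴/(8D³N_a) = (77.9×10³)(5.1⁴)/(8·29.0³·20) = 13.505 N/mm
Springs A,B series: k_AB = 1/(1/1.1672+1/71) = 1.1483 N/mm; parallel with C: k_eq = 1.1483+13.505 = 14.654 N/mm
δ = F/k_eq = 216/14.654 = 14.74 mm

14.7 mm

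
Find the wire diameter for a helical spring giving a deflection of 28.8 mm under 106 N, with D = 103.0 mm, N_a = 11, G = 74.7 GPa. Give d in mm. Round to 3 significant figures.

8.30 mm

Required rate k = F/δ = 106/28.8 = 3.6806 N/mm
d = (8D³N_a·k / G)^(1/4) = (8·103.0³·11·3.6806 / (74.7×10³))^0.25
  = (4737.9)^0.25 = 8.2965 mm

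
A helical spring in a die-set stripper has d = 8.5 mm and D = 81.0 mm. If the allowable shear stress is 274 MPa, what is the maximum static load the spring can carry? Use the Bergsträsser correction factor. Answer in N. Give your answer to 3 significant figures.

714 N

C = D/d = 81.0/8.5 = 9.5294
K_B = (4C+2)/(4C−3) = 40.118/35.118 = 1.1424
τ_max = K·8FD/(πd³) → F_max = τ_allow·πd³/(8DK)
F_max = 274·π·8.5³/(8·81.0·1.1424) = 5.2864e+05/740.26 = 714.12 N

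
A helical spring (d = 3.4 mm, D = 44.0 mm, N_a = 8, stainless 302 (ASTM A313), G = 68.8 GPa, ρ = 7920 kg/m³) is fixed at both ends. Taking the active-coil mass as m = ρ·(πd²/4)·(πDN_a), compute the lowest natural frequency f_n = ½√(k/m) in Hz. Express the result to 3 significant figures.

k = Gd⁴/(8D³N_a) = (68.8×10³)(3.4⁴)/(8·44.0³·8) = 1.6864 N/mm = 1686.4 N/m
Wire length L = πDN_a = π·44.0·8 = 1105.8 mm
m = ρ·(πd²/4)·L = 7920 × 9.0792×10⁻⁶ m² × 1.1058 m = 0.079518 kg
f_n = ½√(k/m) = 0.5·√(1686.4/0.079518) = 0.5·√(21208) = 72.815 Hz

72.8 Hz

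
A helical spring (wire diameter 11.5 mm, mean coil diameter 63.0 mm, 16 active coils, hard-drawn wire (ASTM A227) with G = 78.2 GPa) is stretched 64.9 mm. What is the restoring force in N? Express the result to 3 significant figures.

2770 N

k = Gd⁴/(8D³N_a) = (78.2×10³)(11.5⁴)/(8·63.0³·16) = 42.733 N/mm
F = k·δ = 42.733 × 64.9 = 2773.4 N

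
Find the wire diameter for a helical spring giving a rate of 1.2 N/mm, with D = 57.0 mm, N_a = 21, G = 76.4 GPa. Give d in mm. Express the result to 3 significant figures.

4.70 mm

d = (8D³N_a·k / G)^(1/4) = (8·57.0³·21·1.2 / (76.4×10³))^0.25
  = (488.68)^0.25 = 4.7017 mm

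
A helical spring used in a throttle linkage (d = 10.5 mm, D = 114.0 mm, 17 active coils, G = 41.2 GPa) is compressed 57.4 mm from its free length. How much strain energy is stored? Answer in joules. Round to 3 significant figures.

4.09 J

k = Gd⁴/(8D³N_a) = (41.2×10³)(10.5⁴)/(8·114.0³·17) = 2.4854 N/mm
U = ½kδ² = 0.5 × 2.4854 × 57.4² = 4094.4 N·mm = 4.0944 J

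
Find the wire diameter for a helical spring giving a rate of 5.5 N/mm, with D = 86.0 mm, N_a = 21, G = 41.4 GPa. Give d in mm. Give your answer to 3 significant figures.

d = (8D³N_a·k / G)^(1/4) = (8·86.0³·21·5.5 / (41.4×10³))^0.25
  = (14196)^0.25 = 10.9155 mm

10.9 mm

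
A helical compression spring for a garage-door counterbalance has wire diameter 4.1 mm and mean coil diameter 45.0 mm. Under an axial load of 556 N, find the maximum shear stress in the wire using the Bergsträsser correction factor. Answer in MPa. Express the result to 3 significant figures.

Spring index C = D/d = 45.0/4.1 = 10.9756
K_B = (4C+2)/(4C−3) = 45.902/40.902 = 1.1222
τ₀ = 8FD/(πd³) = 8·556·45.0/(π·4.1³) = 200160/216.52 = 924.43 MPa
τ_max = K·τ₀ = 1.1222 × 924.43 = 1037.4 MPa

1040 MPa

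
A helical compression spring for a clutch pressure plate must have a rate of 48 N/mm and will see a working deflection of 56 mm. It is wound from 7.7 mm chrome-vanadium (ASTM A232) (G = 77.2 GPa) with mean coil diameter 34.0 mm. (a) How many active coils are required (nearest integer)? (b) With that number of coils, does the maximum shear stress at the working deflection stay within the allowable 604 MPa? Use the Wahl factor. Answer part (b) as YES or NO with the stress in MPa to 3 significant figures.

N_a = Gd⁴/(8D³k) = (77.2×10³)(7.7⁴)/(8·34.0³·48) = 17.98 → N_a = 18
Actual rate k = Gd⁴/(8D³·18) = 47.949 N/mm
Working load F = kδ = 47.949·56 = 2685.2 N
C = 34.0/7.7 = 4.4156; K_W = (4C−1)/(4C−4)+0.615/C = 1.3589
τ_max = K_W·8FD/(πd³) = 1.3589·509.23 = 691.98 MPa
τ_max > 604 MPa → exceeds allowable

(a) 18 coils; (b) NO, τ_max = 692 MPa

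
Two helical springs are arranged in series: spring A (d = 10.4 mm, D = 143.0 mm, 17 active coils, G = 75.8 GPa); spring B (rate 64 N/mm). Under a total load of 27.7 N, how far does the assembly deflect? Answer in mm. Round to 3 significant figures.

k_A = Gd⁴/(8D³N_a) = (75.8×10³)(10.4⁴)/(8·143.0³·17) = 2.2297 N/mm
Series: 1/k_eq = 1/2.2297 + 1/64 = 0.46411; k_eq = 2.1547 N/mm
δ = F/k_eq = 27.7/2.1547 = 12.856 mm

12.9 mm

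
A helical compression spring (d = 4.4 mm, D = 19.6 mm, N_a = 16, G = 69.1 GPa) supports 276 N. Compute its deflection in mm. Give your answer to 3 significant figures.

k = Gd⁴/(8D³N_a) = (69.1×10³)(4.4⁴)/(8·19.6³·16) = 26.873 N/mm
δ = F/k = 276 / 26.873 = 10.271 mm

10.3 mm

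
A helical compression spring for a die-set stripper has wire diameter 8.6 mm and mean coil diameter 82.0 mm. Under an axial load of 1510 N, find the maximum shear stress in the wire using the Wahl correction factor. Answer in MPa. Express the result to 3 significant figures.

571 MPa

Spring index C = D/d = 82.0/8.6 = 9.5349
K_W = (4C−1)/(4C−4) + 0.615/C = 37.140/34.140 + 0.0645 = 1.1524
τ₀ = 8FD/(πd³) = 8·1510·82.0/(π·8.6³) = 990560/1998.2 = 495.72 MPa
τ_max = K·τ₀ = 1.1524 × 495.72 = 571.25 MPa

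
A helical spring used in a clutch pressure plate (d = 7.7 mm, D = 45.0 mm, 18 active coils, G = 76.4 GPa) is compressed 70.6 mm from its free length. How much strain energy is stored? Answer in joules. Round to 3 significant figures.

51.0 J

k = Gd⁴/(8D³N_a) = (76.4×10³)(7.7⁴)/(8·45.0³·18) = 20.467 N/mm
U = ½kδ² = 0.5 × 20.467 × 70.6² = 51008 N·mm = 51.008 J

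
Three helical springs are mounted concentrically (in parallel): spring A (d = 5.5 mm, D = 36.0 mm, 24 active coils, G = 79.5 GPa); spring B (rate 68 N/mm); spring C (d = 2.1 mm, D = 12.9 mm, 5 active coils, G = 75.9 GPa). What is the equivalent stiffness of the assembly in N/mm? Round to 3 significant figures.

k_A = Gd⁴/(8D³N_a) = (79.5×10³)(5.5⁴)/(8·36.0³·24) = 8.121 N/mm
k_C = Gd⁴/(8D³N_a) = (75.9×10³)(2.1⁴)/(8·12.9³·5) = 17.191 N/mm
Parallel: k_eq = 8.121 + 68 + 17.191 = 93.312 N/mm

93.3 N/mm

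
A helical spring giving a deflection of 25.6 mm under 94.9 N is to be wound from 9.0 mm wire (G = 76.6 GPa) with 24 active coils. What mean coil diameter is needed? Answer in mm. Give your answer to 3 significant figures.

89.0 mm

Required rate k = F/δ = 94.9/25.6 = 3.707 N/mm
D = (Gd⁴/(8N_a·k))^(1/3) = (76.6×10³·9.0⁴/(8·24·3.707))^(1/3)
  = (706108)^(1/3) = 89.0479 mm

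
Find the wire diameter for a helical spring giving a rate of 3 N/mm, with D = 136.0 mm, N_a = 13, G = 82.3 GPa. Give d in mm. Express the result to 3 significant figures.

d = (8D³N_a·k / G)^(1/4) = (8·136.0³·13·3 / (82.3×10³))^0.25
  = (9536.1)^0.25 = 9.8820 mm

9.88 mm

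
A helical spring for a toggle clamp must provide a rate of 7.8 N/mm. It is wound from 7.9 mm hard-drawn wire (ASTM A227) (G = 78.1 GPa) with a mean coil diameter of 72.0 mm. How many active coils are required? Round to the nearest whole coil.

13

N_a = Gd⁴/(8D³k) = (78.1×10³ × 7.9⁴)/(8 × 72.0³ × 7.8)
    = 3.042e+08 / 2.32907e+07 = 13.06 → 13 coils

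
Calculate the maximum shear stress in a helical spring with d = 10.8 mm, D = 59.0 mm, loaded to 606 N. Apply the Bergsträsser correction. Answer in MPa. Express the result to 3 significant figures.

Spring index C = D/d = 59.0/10.8 = 5.4630
K_B = (4C+2)/(4C−3) = 23.852/18.852 = 1.2652
τ₀ = 8FD/(πd³) = 8·606·59.0/(π·10.8³) = 286032/3957.5 = 72.276 MPa
τ_max = K·τ₀ = 1.2652 × 72.276 = 91.445 MPa

91.4 MPa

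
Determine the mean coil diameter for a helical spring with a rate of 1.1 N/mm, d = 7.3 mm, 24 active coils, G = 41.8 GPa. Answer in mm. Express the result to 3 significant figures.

D = (Gd⁴/(8N_a·k))^(1/3) = (41.8×10³·7.3⁴/(8·24·1.1))^(1/3)
  = (562049)^(1/3) = 82.5261 mm

82.5 mm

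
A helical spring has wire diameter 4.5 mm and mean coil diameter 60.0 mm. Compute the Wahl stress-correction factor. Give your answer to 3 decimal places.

1.107

C = D/d = 60.0/4.5 = 13.3333
K_W = (4C−1)/(4C−4) + 0.615/C = 52.333/49.333 + 0.0461 = 1.1069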